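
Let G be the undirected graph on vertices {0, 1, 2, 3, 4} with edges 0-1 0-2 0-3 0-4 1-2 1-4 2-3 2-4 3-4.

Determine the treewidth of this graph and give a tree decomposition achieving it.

The largest bag has 4 vertices, giving width 3; this decomposition certifies tw(G) ≤ 3. On the other hand G contains the 4-clique {0, 1, 2, 4}. A clique must lie in a single bag of any decomposition, so no decomposition can have width below 3. The upper and lower bounds meet at 3, so that is the treewidth.

Treewidth 3.
One optimal decomposition is:
Bags: B1 = {0, 1, 2, 4}  B2 = {0, 2, 3, 4}
Tree: B1–B2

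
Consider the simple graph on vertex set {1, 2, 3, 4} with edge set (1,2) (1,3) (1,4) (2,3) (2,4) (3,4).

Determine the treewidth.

3

A width-3 tree decomposition is:
Bags: B1 = {1, 2, 3, 4}
Tree: (single bag)
A single bag containing all 4 vertices is trivially a valid decomposition of width 3. For the lower bound, the 4 vertices {1, 2, 3, 4} are pairwise adjacent, and any tree decomposition puts a clique entirely inside one bag — forcing width ≥ 3. Combining the bounds, tw(G) = 3.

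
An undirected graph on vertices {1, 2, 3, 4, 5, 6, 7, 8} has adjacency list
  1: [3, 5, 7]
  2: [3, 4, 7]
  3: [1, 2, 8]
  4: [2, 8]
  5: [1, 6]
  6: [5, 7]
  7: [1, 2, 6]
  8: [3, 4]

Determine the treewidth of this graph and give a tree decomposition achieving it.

Each bag holds 3 vertices, so the decomposition has width 2, which upper-bounds the treewidth. Since 8–4–2–3–8 is a cycle in G, G is not acyclic. Forests are exactly the graphs of treewidth ≤ 1, so tw(G) ≥ 2. Hence tw(G) = 2 exactly.

Treewidth 2.
Bags: B1 = {3, 4, 8}  B2 = {2, 3, 4}  B3 = {1, 2, 3}  B4 = {1, 2, 7}  B5 = {1, 5, 7}  B6 = {5, 6, 7}
Tree: B1–B2, B2–B3, B3–B4, B4–B5, B5–B6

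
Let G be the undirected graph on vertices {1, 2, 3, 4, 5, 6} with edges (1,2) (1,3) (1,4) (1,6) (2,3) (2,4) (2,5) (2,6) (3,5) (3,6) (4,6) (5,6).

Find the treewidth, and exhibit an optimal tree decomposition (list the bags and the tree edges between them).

Treewidth 3.
Bags: B1 = {2, 3, 5, 6}  B2 = {1, 2, 3, 6}  B3 = {1, 2, 4, 6}
Tree: B1–B2, B2–B3

The largest bag has 4 vertices, giving width 3; this decomposition certifies tw(G) ≤ 3. On the other hand G contains the 4-clique {1, 2, 3, 6}. A clique must lie in a single bag of any decomposition, so no decomposition can have width below 3. Combining the bounds, tw(G) = 3.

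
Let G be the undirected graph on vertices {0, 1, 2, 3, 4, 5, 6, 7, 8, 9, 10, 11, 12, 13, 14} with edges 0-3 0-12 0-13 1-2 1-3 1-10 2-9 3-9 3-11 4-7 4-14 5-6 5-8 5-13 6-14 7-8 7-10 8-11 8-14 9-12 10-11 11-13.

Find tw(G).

3

A width-3 tree decomposition is:
Bags: B1 = {4, 5, 6, 14}  B2 = {4, 5, 8, 14}  B3 = {4, 5, 7, 8}  B4 = {5, 7, 8, 13}  B5 = {7, 8, 11, 13}  B6 = {7, 10, 11, 13}  B7 = {0, 10, 11, 13}  B8 = {0, 3, 10, 11}  B9 = {0, 1, 3, 10}  B10 = {0, 1, 3, 12}  B11 = {1, 3, 9, 12}  B12 = {1, 2, 9, 12}
Tree: B1–B2, B2–B3, B3–B4, B4–B5, B5–B6, B6–B7, B7–B8, B8–B9, B9–B10, B10–B11, B11–B12
The largest bag has 4 vertices, giving width 3; this decomposition certifies tw(G) ≤ 3. For the lower bound: the 4 vertex sets {4,6,14}, {5}, {8}, {7,10,11,13} are disjoint, each induces a connected subgraph, and every pair is joined by at least one edge of G. Contracting each set to a single vertex therefore yields K_{4} as a minor, and since treewidth is minor-monotone, tw(G) ≥ tw(K_{4}) = 3. The upper and lower bounds meet at 3, so that is the treewidth.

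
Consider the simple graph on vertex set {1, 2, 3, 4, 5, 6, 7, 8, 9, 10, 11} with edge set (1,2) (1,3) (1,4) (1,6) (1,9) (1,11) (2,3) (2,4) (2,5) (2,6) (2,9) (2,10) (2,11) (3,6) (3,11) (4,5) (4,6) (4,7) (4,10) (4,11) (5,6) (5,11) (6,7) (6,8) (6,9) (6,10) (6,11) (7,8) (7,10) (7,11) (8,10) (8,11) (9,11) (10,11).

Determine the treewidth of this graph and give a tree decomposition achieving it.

The largest bag has 5 vertices, giving width 4; this decomposition certifies tw(G) ≤ 4. For the lower bound, the 5 vertices {6, 7, 8, 10, 11} are pairwise adjacent, and any tree decomposition puts a clique entirely inside one bag — forcing width ≥ 4. Combining the bounds, tw(G) = 4.

Treewidth 4.
One such decomposition:
Bags: B1 = {2, 4, 5, 6, 11}  B2 = {2, 4, 6, 10, 11}  B3 = {1, 2, 4, 6, 11}  B4 = {4, 6, 7, 10, 11}  B5 = {6, 7, 8, 10, 11}  B6 = {1, 2, 3, 6, 11}  B7 = {1, 2, 6, 9, 11}
Tree: B1–B2, B2–B3, B2–B4, B4–B5, B3–B6, B3–B7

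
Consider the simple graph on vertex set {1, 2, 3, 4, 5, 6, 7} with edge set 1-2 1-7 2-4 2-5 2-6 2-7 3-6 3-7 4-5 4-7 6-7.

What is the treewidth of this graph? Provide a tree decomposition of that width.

The largest bag has 3 vertices, giving width 2; this decomposition certifies tw(G) ≤ 2. Conversely, {2, 4, 5} is a clique of size 3, and the vertices of any clique must share a bag in every tree decomposition; so some bag has ≥ 3 vertices and tw(G) ≥ 2. Combining the bounds, tw(G) = 2.

Treewidth 2.
One such decomposition:
Bags: B1 = {1, 2, 7}  B2 = {2, 6, 7}  B3 = {2, 4, 7}  B4 = {2, 4, 5}  B5 = {3, 6, 7}
Tree: B1–B2, B1–B3, B3–B4, B2–B5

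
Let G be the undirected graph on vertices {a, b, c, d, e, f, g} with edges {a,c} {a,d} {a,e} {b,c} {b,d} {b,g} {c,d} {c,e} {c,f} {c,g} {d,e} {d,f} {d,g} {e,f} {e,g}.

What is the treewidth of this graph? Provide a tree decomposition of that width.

Every bag has size at most 4, so the width is 4 − 1 = 3 and tw(G) ≤ 3. Conversely, {c, d, e, g} is a clique of size 4, and the vertices of any clique must share a bag in every tree decomposition; so some bag has ≥ 4 vertices and tw(G) ≥ 3. Hence tw(G) = 3 exactly.

Treewidth 3.
Bags: B1 = {b, c, d, g}  B2 = {c, d, e, g}  B3 = {c, d, e, f}  B4 = {a, c, d, e}
Tree: B1–B2, B2–B3, B2–B4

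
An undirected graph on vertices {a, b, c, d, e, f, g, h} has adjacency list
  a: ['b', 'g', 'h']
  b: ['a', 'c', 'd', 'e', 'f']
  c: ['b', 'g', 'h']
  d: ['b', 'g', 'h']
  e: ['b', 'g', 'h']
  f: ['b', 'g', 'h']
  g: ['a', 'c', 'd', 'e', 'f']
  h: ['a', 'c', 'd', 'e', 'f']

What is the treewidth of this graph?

A width-3 tree decomposition is:
Bags: B1 = {b, d, g, h}  B2 = {b, e, g, h}  B3 = {b, f, g, h}  B4 = {b, c, g, h}  B5 = {a, b, g, h}
Tree: B1–B2, B2–B3, B3–B4, B4–B5
Every bag has size at most 4, so the width is 4 − 1 = 3 and tw(G) ≤ 3. For the lower bound: the 4 vertex sets {b,d}, {e,g}, {h}, {f} are disjoint, each induces a connected subgraph, and every pair is joined by at least one edge of G. Contracting each set to a single vertex therefore yields K_{4} as a minor, and since treewidth is minor-monotone, tw(G) ≥ tw(K_{4}) = 3. The upper and lower bounds meet at 3, so that is the treewidth.

3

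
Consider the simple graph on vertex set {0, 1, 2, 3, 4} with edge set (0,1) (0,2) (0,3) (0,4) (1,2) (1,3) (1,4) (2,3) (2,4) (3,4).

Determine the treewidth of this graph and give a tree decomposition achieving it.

Treewidth 4.
One optimal decomposition is:
Bags: B1 = {0, 1, 2, 3, 4}
Tree: (single bag)

A single bag containing all 5 vertices is trivially a valid decomposition of width 4. On the other hand G contains the 5-clique {0, 1, 2, 3, 4}. A clique must lie in a single bag of any decomposition, so no decomposition can have width below 4. The upper and lower bounds meet at 4, so that is the treewidth.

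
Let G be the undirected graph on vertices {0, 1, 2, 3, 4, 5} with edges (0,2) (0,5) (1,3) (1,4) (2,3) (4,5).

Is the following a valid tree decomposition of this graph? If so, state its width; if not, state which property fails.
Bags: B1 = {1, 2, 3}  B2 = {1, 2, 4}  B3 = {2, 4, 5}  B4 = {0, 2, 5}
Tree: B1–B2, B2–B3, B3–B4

Yes; width 2.

Vertex coverage: the bags together contain {0, 1, 2, 3, 4, 5}, the full vertex set. Edge coverage: each edge of G has both endpoints in at least one bag. Running intersection: for every vertex, the bags containing it form a connected subtree. All three properties hold, so this is a valid tree decomposition of width max|bag| − 1 = 2, and hence tw(G) ≤ 2.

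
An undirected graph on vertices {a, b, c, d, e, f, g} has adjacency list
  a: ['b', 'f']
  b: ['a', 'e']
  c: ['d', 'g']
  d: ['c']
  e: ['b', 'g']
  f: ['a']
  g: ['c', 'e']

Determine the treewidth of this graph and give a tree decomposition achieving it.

The largest bag has 2 vertices, giving width 1; this decomposition certifies tw(G) ≤ 1. Since G has at least one edge (e.g. d–c), it is not an edgeless graph, so tw(G) ≥ 1. Combining the bounds, tw(G) = 1.

Treewidth 1.
One such decomposition:
Bags: B1 = {c, d}  B2 = {c, g}  B3 = {e, g}  B4 = {b, e}  B5 = {a, b}  B6 = {a, f}
Tree: B1–B2, B2–B3, B3–B4, B4–B5, B5–B6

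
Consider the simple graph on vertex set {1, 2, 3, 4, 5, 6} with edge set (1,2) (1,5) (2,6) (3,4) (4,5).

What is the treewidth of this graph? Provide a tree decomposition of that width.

The largest bag has 2 vertices, giving width 1; this decomposition certifies tw(G) ≤ 1. Any graph with an edge has treewidth ≥ 1, and G has the edge 3–4. Combining the bounds, tw(G) = 1.

Treewidth 1.
One optimal decomposition is:
Bags: B1 = {3, 4}  B2 = {4, 5}  B3 = {1, 5}  B4 = {1, 2}  B5 = {2, 6}
Tree: B1–B2, B2–B3, B3–B4, B4–B5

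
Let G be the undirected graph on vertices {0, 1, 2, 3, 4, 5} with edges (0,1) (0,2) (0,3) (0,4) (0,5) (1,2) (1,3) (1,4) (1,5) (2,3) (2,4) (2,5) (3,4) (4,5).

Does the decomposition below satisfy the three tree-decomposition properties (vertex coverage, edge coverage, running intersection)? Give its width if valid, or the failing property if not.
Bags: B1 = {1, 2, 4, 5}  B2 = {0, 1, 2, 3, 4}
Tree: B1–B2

No — edge (0,5) lies in no bag.

A tree decomposition must satisfy three properties: every vertex lies in some bag; for every edge, both endpoints lie together in some bag; and for every vertex, the bags containing it form a connected subtree. Here edge (0,5) lies in no bag, so the decomposition is invalid.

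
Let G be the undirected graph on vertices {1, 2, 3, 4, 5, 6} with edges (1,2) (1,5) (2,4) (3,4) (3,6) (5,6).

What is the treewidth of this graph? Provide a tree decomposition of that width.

Treewidth 2.
One such decomposition:
Bags: B1 = {1, 2, 5}  B2 = {2, 5, 6}  B3 = {2, 3, 6}  B4 = {2, 3, 4}
Tree: B1–B2, B2–B3, B3–B4

Every bag has size at most 3, so the width is 3 − 1 = 2 and tw(G) ≤ 2. For the lower bound, G contains the cycle 2–1–5–6–3–4–2, so G is not a forest; only forests have treewidth ≤ 1, hence tw(G) ≥ 2. The upper and lower bounds meet at 2, so that is the treewidth.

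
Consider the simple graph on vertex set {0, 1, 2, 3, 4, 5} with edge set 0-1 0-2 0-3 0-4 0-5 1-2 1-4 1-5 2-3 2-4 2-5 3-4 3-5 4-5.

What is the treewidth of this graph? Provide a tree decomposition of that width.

Treewidth 4.
One optimal decomposition is:
Bags: B1 = {0, 1, 2, 4, 5}  B2 = {0, 2, 3, 4, 5}
Tree: B1–B2

Every bag has size at most 5, so the width is 5 − 1 = 4 and tw(G) ≤ 4. For the lower bound, the 5 vertices {0, 1, 2, 4, 5} are pairwise adjacent, and any tree decomposition puts a clique entirely inside one bag — forcing width ≥ 4. Therefore the treewidth is 4.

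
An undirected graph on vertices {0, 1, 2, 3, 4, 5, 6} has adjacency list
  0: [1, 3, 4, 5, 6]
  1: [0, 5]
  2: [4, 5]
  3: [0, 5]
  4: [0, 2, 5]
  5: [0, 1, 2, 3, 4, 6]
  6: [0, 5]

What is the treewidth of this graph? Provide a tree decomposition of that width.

Each bag holds 3 vertices, so the decomposition has width 2, which upper-bounds the treewidth. On the other hand G contains the 3-clique {0, 1, 5}. A clique must lie in a single bag of any decomposition, so no decomposition can have width below 2. Therefore the treewidth is 2.

Treewidth 2.
One such decomposition:
Bags: B1 = {0, 4, 5}  B2 = {0, 5, 6}  B3 = {2, 4, 5}  B4 = {0, 1, 5}  B5 = {0, 3, 5}
Tree: B1–B2, B1–B3, B2–B4, B2–B5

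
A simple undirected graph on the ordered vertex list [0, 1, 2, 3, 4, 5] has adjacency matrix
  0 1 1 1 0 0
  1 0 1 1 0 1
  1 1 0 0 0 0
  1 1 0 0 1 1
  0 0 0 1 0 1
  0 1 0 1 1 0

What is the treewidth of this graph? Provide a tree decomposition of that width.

Every bag has size at most 3, so the width is 3 − 1 = 2 and tw(G) ≤ 2. Conversely, {0, 1, 2} is a clique of size 3, and the vertices of any clique must share a bag in every tree decomposition; so some bag has ≥ 3 vertices and tw(G) ≥ 2. Combining the bounds, tw(G) = 2.

Treewidth 2.
One optimal decomposition is:
Bags: B1 = {1, 3, 5}  B2 = {0, 1, 3}  B3 = {3, 4, 5}  B4 = {0, 1, 2}
Tree: B1–B2, B1–B3, B2–B4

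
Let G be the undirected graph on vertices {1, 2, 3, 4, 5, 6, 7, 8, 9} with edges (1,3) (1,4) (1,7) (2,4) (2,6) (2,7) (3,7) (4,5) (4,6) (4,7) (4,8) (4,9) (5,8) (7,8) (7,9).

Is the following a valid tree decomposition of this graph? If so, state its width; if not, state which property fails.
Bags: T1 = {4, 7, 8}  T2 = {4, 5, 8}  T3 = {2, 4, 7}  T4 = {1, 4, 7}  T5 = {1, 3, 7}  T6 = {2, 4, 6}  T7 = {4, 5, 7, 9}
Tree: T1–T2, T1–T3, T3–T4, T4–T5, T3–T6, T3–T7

No — bags containing vertex 5 are not connected in the tree.

A tree decomposition must satisfy three properties: every vertex lies in some bag; for every edge, both endpoints lie together in some bag; and for every vertex, the bags containing it form a connected subtree. Here bags containing vertex 5 are not connected in the tree, so the decomposition is invalid.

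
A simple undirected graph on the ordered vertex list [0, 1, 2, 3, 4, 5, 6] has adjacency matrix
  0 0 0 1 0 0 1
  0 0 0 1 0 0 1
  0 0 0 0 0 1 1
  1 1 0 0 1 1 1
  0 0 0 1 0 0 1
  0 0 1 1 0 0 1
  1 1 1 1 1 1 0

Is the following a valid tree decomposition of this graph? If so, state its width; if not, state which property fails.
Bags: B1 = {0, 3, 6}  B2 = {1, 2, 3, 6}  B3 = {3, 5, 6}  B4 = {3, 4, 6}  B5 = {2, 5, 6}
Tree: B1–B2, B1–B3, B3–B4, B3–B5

No — bags containing vertex 2 are not connected in the tree.

A tree decomposition must satisfy three properties: every vertex lies in some bag; for every edge, both endpoints lie together in some bag; and for every vertex, the bags containing it form a connected subtree. Here bags containing vertex 2 are not connected in the tree, so the decomposition is invalid.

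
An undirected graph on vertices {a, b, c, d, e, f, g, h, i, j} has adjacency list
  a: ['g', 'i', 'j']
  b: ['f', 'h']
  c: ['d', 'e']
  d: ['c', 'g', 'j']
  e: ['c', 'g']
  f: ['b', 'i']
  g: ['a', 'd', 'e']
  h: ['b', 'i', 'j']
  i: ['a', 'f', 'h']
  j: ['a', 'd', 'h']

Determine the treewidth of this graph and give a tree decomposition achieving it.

Every bag has size at most 3, so the width is 3 − 1 = 2 and tw(G) ≤ 2. For the lower bound, G contains the cycle c–e–g–d–c, so G is not a forest; only forests have treewidth ≤ 1, hence tw(G) ≥ 2. Therefore the treewidth is 2.

Treewidth 2.
One optimal decomposition is:
Bags: B1 = {c, d, e}  B2 = {d, e, g}  B3 = {d, g, j}  B4 = {a, g, j}  B5 = {a, h, j}  B6 = {a, h, i}  B7 = {b, h, i}  B8 = {b, f, i}
Tree: B1–B2, B2–B3, B3–B4, B4–B5, B5–B6, B6–B7, B7–B8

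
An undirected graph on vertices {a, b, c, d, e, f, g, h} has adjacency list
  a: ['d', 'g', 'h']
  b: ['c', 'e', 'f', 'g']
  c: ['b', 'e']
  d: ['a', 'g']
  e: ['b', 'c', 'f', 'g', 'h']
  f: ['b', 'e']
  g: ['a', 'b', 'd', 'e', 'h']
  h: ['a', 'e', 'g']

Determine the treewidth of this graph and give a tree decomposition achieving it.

Every bag has size at most 3, so the width is 3 − 1 = 2 and tw(G) ≤ 2. Conversely, {a, d, g} is a clique of size 3, and the vertices of any clique must share a bag in every tree decomposition; so some bag has ≥ 3 vertices and tw(G) ≥ 2. Hence tw(G) = 2 exactly.

Treewidth 2.
One such decomposition:
Bags: B1 = {b, e, g}  B2 = {e, g, h}  B3 = {a, g, h}  B4 = {a, d, g}  B5 = {b, e, f}  B6 = {b, c, e}
Tree: B1–B2, B2–B3, B3–B4, B1–B5, B5–B6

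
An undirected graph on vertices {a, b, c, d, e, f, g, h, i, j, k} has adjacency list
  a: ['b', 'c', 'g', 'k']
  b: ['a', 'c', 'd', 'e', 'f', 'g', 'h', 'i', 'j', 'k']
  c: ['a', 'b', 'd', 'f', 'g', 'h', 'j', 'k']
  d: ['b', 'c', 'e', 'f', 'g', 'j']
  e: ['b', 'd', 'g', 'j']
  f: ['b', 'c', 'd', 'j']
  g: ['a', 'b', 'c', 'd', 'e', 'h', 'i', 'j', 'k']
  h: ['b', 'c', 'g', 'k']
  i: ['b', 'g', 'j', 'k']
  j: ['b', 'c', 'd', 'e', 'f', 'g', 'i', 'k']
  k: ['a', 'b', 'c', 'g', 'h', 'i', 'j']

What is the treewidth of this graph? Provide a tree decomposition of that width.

Treewidth 4.
Bags: B1 = {b, c, g, h, k}  B2 = {b, c, g, j, k}  B3 = {b, c, d, g, j}  B4 = {b, c, d, f, j}  B5 = {b, g, i, j, k}  B6 = {a, b, c, g, k}  B7 = {b, d, e, g, j}
Tree: B1–B2, B2–B3, B3–B4, B2–B5, B1–B6, B3–B7

The largest bag has 5 vertices, giving width 4; this decomposition certifies tw(G) ≤ 4. For the lower bound, the 5 vertices {b, d, e, g, j} are pairwise adjacent, and any tree decomposition puts a clique entirely inside one bag — forcing width ≥ 4. Therefore the treewidth is 4.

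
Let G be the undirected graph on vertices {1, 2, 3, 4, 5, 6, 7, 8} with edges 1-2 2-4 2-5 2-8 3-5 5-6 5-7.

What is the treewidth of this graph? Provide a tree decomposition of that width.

Treewidth 1.
Bags: B1 = {2, 4}  B2 = {2, 5}  B3 = {5, 6}  B4 = {5, 7}  B5 = {2, 8}  B6 = {1, 2}  B7 = {3, 5}
Tree: B1–B2, B2–B3, B2–B4, B2–B5, B1–B6, B3–B7

Every bag has size at most 2, so the width is 2 − 1 = 1 and tw(G) ≤ 1. G has an edge, so its treewidth is at least 1. Therefore the treewidth is 1.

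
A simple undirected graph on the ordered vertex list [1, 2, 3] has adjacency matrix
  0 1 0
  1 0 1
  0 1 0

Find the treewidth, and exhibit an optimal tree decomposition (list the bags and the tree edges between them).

Treewidth 1.
One such decomposition:
Bags: B1 = {2, 3}  B2 = {1, 2}
Tree: B1–B2

Every bag has size at most 2, so the width is 2 − 1 = 1 and tw(G) ≤ 1. G has an edge, so its treewidth is at least 1. Therefore the treewidth is 1.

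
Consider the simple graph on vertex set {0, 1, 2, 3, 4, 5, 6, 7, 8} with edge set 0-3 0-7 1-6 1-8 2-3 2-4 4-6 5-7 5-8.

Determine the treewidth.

A width-2 tree decomposition is:
Bags: B1 = {0, 5, 7}  B2 = {0, 3, 5}  B3 = {2, 3, 5}  B4 = {2, 4, 5}  B5 = {4, 5, 6}  B6 = {1, 5, 6}  B7 = {1, 5, 8}
Tree: B1–B2, B2–B3, B3–B4, B4–B5, B5–B6, B6–B7
The largest bag has 3 vertices, giving width 2; this decomposition certifies tw(G) ≤ 2. The edges 5–7–0–3–2–4–6–1–8–5 form a cycle, so G is not a tree and its treewidth is at least 2. Therefore the treewidth is 2.

2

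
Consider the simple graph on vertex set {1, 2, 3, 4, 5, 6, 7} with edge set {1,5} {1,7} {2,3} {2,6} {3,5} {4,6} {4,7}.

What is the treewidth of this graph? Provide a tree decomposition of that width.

The largest bag has 3 vertices, giving width 2; this decomposition certifies tw(G) ≤ 2. For the lower bound, G contains the cycle 5–1–7–4–6–2–3–5, so G is not a forest; only forests have treewidth ≤ 1, hence tw(G) ≥ 2. Combining the bounds, tw(G) = 2.

Treewidth 2.
One such decomposition:
Bags: B1 = {1, 5, 7}  B2 = {4, 5, 7}  B3 = {4, 5, 6}  B4 = {2, 5, 6}  B5 = {2, 3, 5}
Tree: B1–B2, B2–B3, B3–B4, B4–B5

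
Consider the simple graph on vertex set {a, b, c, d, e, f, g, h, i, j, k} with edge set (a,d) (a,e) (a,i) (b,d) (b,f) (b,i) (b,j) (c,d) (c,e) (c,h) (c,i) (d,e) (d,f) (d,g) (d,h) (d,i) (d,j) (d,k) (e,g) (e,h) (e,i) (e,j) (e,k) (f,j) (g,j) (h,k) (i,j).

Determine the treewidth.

A width-3 tree decomposition is:
Bags: B1 = {d, e, i, j}  B2 = {b, d, i, j}  B3 = {a, d, e, i}  B4 = {c, d, e, i}  B5 = {c, d, e, h}  B6 = {d, e, h, k}  B7 = {d, e, g, j}  B8 = {b, d, f, j}
Tree: B1–B2, B1–B3, B3–B4, B4–B5, B5–B6, B1–B7, B2–B8
Each bag holds 4 vertices, so the decomposition has width 3, which upper-bounds the treewidth. For the lower bound, the 4 vertices {d, e, g, j} are pairwise adjacent, and any tree decomposition puts a clique entirely inside one bag — forcing width ≥ 3. Combining the bounds, tw(G) = 3.

3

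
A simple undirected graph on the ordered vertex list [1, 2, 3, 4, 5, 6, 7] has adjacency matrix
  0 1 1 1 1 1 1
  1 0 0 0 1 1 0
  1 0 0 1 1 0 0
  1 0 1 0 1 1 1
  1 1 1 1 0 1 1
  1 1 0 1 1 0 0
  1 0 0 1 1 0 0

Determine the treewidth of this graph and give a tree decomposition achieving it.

Treewidth 3.
Bags: B1 = {1, 4, 5, 6}  B2 = {1, 3, 4, 5}  B3 = {1, 4, 5, 7}  B4 = {1, 2, 5, 6}
Tree: B1–B2, B1–B3, B1–B4

The largest bag has 4 vertices, giving width 3; this decomposition certifies tw(G) ≤ 3. On the other hand G contains the 4-clique {1, 2, 5, 6}. A clique must lie in a single bag of any decomposition, so no decomposition can have width below 3. Combining the bounds, tw(G) = 3.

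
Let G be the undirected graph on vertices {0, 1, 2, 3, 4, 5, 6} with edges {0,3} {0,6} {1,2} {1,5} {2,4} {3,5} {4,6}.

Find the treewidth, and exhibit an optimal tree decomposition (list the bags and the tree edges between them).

Every bag has size at most 3, so the width is 3 − 1 = 2 and tw(G) ≤ 2. Since 5–1–2–4–6–0–3–5 is a cycle in G, G is not acyclic. Forests are exactly the graphs of treewidth ≤ 1, so tw(G) ≥ 2. The upper and lower bounds meet at 2, so that is the treewidth.

Treewidth 2.
Bags: B1 = {1, 2, 5}  B2 = {2, 4, 5}  B3 = {4, 5, 6}  B4 = {0, 5, 6}  B5 = {0, 3, 5}
Tree: B1–B2, B2–B3, B3–B4, B4–B5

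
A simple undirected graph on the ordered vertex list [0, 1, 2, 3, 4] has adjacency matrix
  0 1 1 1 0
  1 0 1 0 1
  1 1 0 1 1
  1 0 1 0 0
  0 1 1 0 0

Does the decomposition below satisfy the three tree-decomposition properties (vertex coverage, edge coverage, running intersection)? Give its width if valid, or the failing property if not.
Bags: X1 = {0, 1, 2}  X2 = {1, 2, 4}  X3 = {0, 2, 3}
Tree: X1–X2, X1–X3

Checking the three conditions: (i) the bags cover all of {0, 1, 2, 3, 4}; (ii) for each edge, some bag contains both endpoints; (iii) the bags containing any fixed vertex form a subtree. All hold, so the decomposition is valid with width 3 − 1 = 2.

Yes; width 2.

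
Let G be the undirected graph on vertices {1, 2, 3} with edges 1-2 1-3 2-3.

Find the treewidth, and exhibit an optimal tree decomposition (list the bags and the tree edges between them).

Treewidth 2.
Bags: B1 = {1, 2, 3}
Tree: (single bag)

A single bag containing all 3 vertices is trivially a valid decomposition of width 2. For the lower bound, the 3 vertices {1, 2, 3} are pairwise adjacent, and any tree decomposition puts a clique entirely inside one bag — forcing width ≥ 2. Hence tw(G) = 2 exactly.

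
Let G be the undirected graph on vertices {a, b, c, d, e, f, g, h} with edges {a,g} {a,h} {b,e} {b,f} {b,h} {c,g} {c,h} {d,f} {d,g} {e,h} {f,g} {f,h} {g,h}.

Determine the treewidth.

2

A width-2 tree decomposition is:
Bags: B1 = {b, e, h}  B2 = {b, f, h}  B3 = {f, g, h}  B4 = {c, g, h}  B5 = {d, f, g}  B6 = {a, g, h}
Tree: B1–B2, B2–B3, B3–B4, B3–B5, B4–B6
The largest bag has 3 vertices, giving width 2; this decomposition certifies tw(G) ≤ 2. For the lower bound, the 3 vertices {d, f, g} are pairwise adjacent, and any tree decomposition puts a clique entirely inside one bag — forcing width ≥ 2. Combining the bounds, tw(G) = 2.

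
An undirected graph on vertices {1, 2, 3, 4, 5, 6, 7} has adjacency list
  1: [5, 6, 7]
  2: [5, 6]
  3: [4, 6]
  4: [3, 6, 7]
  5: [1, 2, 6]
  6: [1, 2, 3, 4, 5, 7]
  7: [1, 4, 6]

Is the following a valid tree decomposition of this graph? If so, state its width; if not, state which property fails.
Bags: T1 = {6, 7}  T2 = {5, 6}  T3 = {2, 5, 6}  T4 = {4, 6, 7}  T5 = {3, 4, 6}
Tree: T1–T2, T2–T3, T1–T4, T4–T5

A tree decomposition must satisfy three properties: every vertex lies in some bag; for every edge, both endpoints lie together in some bag; and for every vertex, the bags containing it form a connected subtree. Here vertex 1 appears in no bag, so the decomposition is invalid.

No — vertex 1 appears in no bag.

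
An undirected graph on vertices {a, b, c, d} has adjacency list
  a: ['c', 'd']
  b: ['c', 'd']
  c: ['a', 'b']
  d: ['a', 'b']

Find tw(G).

A width-2 tree decomposition is:
Bags: B1 = {a, b, d}  B2 = {a, b, c}
Tree: B1–B2
Each bag holds 3 vertices, so the decomposition has width 2, which upper-bounds the treewidth. Since b–d–a–c–b is a cycle in G, G is not acyclic. Forests are exactly the graphs of treewidth ≤ 1, so tw(G) ≥ 2. The upper and lower bounds meet at 2, so that is the treewidth.

2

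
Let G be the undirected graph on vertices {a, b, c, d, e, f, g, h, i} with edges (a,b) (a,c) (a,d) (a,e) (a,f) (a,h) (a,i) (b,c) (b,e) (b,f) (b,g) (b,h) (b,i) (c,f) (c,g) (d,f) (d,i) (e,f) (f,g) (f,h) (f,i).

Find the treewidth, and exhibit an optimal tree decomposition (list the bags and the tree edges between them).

Each bag holds 4 vertices, so the decomposition has width 3, which upper-bounds the treewidth. On the other hand G contains the 4-clique {a, d, f, i}. A clique must lie in a single bag of any decomposition, so no decomposition can have width below 3. The upper and lower bounds meet at 3, so that is the treewidth.

Treewidth 3.
Bags: B1 = {a, b, c, f}  B2 = {a, b, f, h}  B3 = {b, c, f, g}  B4 = {a, b, f, i}  B5 = {a, d, f, i}  B6 = {a, b, e, f}
Tree: B1–B2, B1–B3, B1–B4, B4–B5, B4–B6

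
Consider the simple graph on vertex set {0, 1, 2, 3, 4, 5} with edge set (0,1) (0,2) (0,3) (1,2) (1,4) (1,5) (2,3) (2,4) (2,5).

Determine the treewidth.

2

A width-2 tree decomposition is:
Bags: B1 = {1, 2, 4}  B2 = {1, 2, 5}  B3 = {0, 1, 2}  B4 = {0, 2, 3}
Tree: B1–B2, B2–B3, B3–B4
Every bag has size at most 3, so the width is 3 − 1 = 2 and tw(G) ≤ 2. Conversely, {0, 1, 2} is a clique of size 3, and the vertices of any clique must share a bag in every tree decomposition; so some bag has ≥ 3 vertices and tw(G) ≥ 2. Therefore the treewidth is 2.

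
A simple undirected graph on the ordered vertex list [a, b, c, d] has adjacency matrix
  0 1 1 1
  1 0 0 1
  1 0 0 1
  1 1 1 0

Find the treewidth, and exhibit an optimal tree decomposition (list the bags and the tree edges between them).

Each bag holds 3 vertices, so the decomposition has width 2, which upper-bounds the treewidth. On the other hand G contains the 3-clique {a, c, d}. A clique must lie in a single bag of any decomposition, so no decomposition can have width below 2. Combining the bounds, tw(G) = 2.

Treewidth 2.
Bags: B1 = {a, c, d}  B2 = {a, b, d}
Tree: B1–B2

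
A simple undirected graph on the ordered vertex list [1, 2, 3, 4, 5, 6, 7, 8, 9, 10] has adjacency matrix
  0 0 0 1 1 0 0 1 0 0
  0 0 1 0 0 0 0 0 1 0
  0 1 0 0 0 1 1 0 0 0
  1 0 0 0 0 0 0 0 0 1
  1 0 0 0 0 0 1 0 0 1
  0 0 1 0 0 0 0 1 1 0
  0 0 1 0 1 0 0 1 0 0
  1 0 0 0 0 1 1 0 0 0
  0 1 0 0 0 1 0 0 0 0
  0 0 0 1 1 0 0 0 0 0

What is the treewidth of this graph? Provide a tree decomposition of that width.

Treewidth 2.
One optimal decomposition is:
Bags: B1 = {2, 6, 9}  B2 = {2, 3, 6}  B3 = {3, 6, 8}  B4 = {3, 7, 8}  B5 = {1, 7, 8}  B6 = {1, 5, 7}  B7 = {1, 4, 5}  B8 = {4, 5, 10}
Tree: B1–B2, B2–B3, B3–B4, B4–B5, B5–B6, B6–B7, B7–B8

Each bag holds 3 vertices, so the decomposition has width 2, which upper-bounds the treewidth. The edges 9–2–3–6–9 form a cycle, so G is not a tree and its treewidth is at least 2. Hence tw(G) = 2 exactly.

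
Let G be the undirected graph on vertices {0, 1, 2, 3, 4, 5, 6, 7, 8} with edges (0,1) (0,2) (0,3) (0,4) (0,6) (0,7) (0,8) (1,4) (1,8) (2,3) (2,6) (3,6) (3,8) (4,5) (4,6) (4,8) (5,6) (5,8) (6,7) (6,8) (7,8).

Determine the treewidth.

3

A width-3 tree decomposition is:
Bags: B1 = {4, 5, 6, 8}  B2 = {0, 4, 6, 8}  B3 = {0, 1, 4, 8}  B4 = {0, 6, 7, 8}  B5 = {0, 3, 6, 8}  B6 = {0, 2, 3, 6}
Tree: B1–B2, B2–B3, B2–B4, B4–B5, B5–B6
Each bag holds 4 vertices, so the decomposition has width 3, which upper-bounds the treewidth. For the lower bound, the 4 vertices {0, 1, 4, 8} are pairwise adjacent, and any tree decomposition puts a clique entirely inside one bag — forcing width ≥ 3. The upper and lower bounds meet at 3, so that is the treewidth.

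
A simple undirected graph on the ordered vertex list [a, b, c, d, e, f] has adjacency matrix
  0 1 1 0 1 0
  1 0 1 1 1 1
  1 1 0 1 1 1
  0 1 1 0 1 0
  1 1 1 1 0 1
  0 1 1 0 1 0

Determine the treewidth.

A width-3 tree decomposition is:
Bags: B1 = {b, c, d, e}  B2 = {a, b, c, e}  B3 = {b, c, e, f}
Tree: B1–B2, B2–B3
Each bag holds 4 vertices, so the decomposition has width 3, which upper-bounds the treewidth. For the lower bound, the 4 vertices {b, c, d, e} are pairwise adjacent, and any tree decomposition puts a clique entirely inside one bag — forcing width ≥ 3. Combining the bounds, tw(G) = 3.

3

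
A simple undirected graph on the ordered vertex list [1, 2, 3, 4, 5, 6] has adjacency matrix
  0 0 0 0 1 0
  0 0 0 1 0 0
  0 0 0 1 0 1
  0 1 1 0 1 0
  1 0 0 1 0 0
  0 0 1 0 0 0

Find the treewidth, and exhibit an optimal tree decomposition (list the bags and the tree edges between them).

Treewidth 1.
Bags: B1 = {3, 4}  B2 = {4, 5}  B3 = {1, 5}  B4 = {3, 6}  B5 = {2, 4}
Tree: B1–B2, B2–B3, B1–B4, B1–B5

Each bag holds 2 vertices, so the decomposition has width 1, which upper-bounds the treewidth. Since G has at least one edge (e.g. 3–4), it is not an edgeless graph, so tw(G) ≥ 1. Therefore the treewidth is 1.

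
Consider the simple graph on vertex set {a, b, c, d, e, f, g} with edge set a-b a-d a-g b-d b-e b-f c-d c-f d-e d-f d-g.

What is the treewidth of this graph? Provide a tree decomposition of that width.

The largest bag has 3 vertices, giving width 2; this decomposition certifies tw(G) ≤ 2. Conversely, {a, d, g} is a clique of size 3, and the vertices of any clique must share a bag in every tree decomposition; so some bag has ≥ 3 vertices and tw(G) ≥ 2. The upper and lower bounds meet at 2, so that is the treewidth.

Treewidth 2.
One optimal decomposition is:
Bags: B1 = {a, b, d}  B2 = {b, d, f}  B3 = {b, d, e}  B4 = {c, d, f}  B5 = {a, d, g}
Tree: B1–B2, B2–B3, B2–B4, B1–B5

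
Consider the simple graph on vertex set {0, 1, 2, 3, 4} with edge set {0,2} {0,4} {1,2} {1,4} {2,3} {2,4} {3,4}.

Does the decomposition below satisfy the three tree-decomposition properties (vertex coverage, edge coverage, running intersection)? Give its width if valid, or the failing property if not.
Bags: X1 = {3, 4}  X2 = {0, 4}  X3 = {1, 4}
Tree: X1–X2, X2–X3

A tree decomposition must satisfy three properties: every vertex lies in some bag; for every edge, both endpoints lie together in some bag; and for every vertex, the bags containing it form a connected subtree. Here vertex 2 appears in no bag, so the decomposition is invalid.

No — vertex 2 appears in no bag.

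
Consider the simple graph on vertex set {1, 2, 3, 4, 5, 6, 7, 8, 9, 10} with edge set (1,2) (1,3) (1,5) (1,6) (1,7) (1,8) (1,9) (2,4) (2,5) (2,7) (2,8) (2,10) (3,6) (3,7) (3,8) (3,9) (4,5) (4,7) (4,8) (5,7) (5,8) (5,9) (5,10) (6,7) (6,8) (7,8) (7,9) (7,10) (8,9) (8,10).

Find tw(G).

A width-4 tree decomposition is:
Bags: B1 = {1, 3, 7, 8, 9}  B2 = {1, 5, 7, 8, 9}  B3 = {1, 2, 5, 7, 8}  B4 = {1, 3, 6, 7, 8}  B5 = {2, 5, 7, 8, 10}  B6 = {2, 4, 5, 7, 8}
Tree: B1–B2, B2–B3, B1–B4, B3–B5, B3–B6
The largest bag has 5 vertices, giving width 4; this decomposition certifies tw(G) ≤ 4. Conversely, {1, 2, 5, 7, 8} is a clique of size 5, and the vertices of any clique must share a bag in every tree decomposition; so some bag has ≥ 5 vertices and tw(G) ≥ 4. Hence tw(G) = 4 exactly.

4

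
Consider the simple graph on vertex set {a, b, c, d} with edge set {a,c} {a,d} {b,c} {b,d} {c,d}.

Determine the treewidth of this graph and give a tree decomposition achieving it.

Treewidth 2.
One such decomposition:
Bags: B1 = {b, c, d}  B2 = {a, c, d}
Tree: B1–B2

Every bag has size at most 3, so the width is 3 − 1 = 2 and tw(G) ≤ 2. On the other hand G contains the 3-clique {a, c, d}. A clique must lie in a single bag of any decomposition, so no decomposition can have width below 2. Therefore the treewidth is 2.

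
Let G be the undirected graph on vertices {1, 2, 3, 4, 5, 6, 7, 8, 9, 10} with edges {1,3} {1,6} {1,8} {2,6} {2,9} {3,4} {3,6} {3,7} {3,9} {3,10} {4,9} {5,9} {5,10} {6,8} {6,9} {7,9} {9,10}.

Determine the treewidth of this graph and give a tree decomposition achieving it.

Every bag has size at most 3, so the width is 3 − 1 = 2 and tw(G) ≤ 2. On the other hand G contains the 3-clique {1, 6, 8}. A clique must lie in a single bag of any decomposition, so no decomposition can have width below 2. The upper and lower bounds meet at 2, so that is the treewidth.

Treewidth 2.
One such decomposition:
Bags: B1 = {3, 4, 9}  B2 = {3, 6, 9}  B3 = {3, 9, 10}  B4 = {2, 6, 9}  B5 = {5, 9, 10}  B6 = {1, 3, 6}  B7 = {1, 6, 8}  B8 = {3, 7, 9}
Tree: B1–B2, B1–B3, B2–B4, B3–B5, B2–B6, B6–B7, B1–B8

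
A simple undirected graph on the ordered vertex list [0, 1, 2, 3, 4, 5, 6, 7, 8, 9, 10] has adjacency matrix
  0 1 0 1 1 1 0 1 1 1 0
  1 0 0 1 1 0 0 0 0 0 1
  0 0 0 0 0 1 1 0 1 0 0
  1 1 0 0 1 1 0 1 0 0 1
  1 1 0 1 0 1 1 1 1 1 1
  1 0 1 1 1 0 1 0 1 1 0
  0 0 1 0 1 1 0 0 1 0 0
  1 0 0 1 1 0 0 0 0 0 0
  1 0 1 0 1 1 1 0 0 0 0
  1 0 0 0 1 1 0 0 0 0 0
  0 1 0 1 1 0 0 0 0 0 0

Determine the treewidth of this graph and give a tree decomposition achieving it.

The largest bag has 4 vertices, giving width 3; this decomposition certifies tw(G) ≤ 3. Conversely, {2, 5, 6, 8} is a clique of size 4, and the vertices of any clique must share a bag in every tree decomposition; so some bag has ≥ 4 vertices and tw(G) ≥ 3. Hence tw(G) = 3 exactly.

Treewidth 3.
Bags: B1 = {4, 5, 6, 8}  B2 = {0, 4, 5, 8}  B3 = {0, 3, 4, 5}  B4 = {2, 5, 6, 8}  B5 = {0, 4, 5, 9}  B6 = {0, 3, 4, 7}  B7 = {0, 1, 3, 4}  B8 = {1, 3, 4, 10}
Tree: B1–B2, B2–B3, B1–B4, B2–B5, B3–B6, B6–B7, B7–B8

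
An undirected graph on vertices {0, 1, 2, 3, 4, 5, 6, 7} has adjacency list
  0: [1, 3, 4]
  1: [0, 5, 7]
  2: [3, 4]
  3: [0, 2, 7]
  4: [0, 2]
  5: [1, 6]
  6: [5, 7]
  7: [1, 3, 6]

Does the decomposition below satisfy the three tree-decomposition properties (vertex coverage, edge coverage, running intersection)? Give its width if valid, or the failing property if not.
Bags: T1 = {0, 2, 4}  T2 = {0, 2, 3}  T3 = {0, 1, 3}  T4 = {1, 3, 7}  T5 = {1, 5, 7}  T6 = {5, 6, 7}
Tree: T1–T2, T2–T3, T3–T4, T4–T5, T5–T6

Vertex coverage: the bags together contain {0, 1, 2, 3, 4, 5, 6, 7}, the full vertex set. Edge coverage: each edge of G has both endpoints in at least one bag. Running intersection: for every vertex, the bags containing it form a connected subtree. All three properties hold, so this is a valid tree decomposition of width max|bag| − 1 = 2, and hence tw(G) ≤ 2.

Yes; width 2.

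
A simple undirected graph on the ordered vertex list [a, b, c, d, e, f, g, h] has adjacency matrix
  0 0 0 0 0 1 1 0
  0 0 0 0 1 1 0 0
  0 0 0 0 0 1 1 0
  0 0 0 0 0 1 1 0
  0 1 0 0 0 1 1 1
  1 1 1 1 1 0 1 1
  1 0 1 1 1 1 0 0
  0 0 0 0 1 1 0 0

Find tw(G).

A width-2 tree decomposition is:
Bags: B1 = {e, f, g}  B2 = {a, f, g}  B3 = {c, f, g}  B4 = {b, e, f}  B5 = {d, f, g}  B6 = {e, f, h}
Tree: B1–B2, B2–B3, B1–B4, B1–B5, B4–B6
Every bag has size at most 3, so the width is 3 − 1 = 2 and tw(G) ≤ 2. On the other hand G contains the 3-clique {d, f, g}. A clique must lie in a single bag of any decomposition, so no decomposition can have width below 2. Combining the bounds, tw(G) = 2.

2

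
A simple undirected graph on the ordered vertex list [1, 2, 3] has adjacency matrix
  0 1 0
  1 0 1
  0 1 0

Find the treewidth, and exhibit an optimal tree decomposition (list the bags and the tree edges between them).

The largest bag has 2 vertices, giving width 1; this decomposition certifies tw(G) ≤ 1. Since G has at least one edge (e.g. 2–1), it is not an edgeless graph, so tw(G) ≥ 1. Hence tw(G) = 1 exactly.

Treewidth 1.
One such decomposition:
Bags: B1 = {1, 2}  B2 = {2, 3}
Tree: B1–B2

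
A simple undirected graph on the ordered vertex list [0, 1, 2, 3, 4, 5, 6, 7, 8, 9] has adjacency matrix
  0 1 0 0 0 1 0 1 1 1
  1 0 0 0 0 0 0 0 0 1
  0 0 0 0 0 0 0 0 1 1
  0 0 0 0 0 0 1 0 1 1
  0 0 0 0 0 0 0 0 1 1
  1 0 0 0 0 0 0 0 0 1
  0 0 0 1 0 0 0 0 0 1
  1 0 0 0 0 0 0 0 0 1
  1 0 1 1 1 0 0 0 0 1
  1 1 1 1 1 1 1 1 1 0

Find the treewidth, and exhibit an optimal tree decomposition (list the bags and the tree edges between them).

Each bag holds 3 vertices, so the decomposition has width 2, which upper-bounds the treewidth. On the other hand G contains the 3-clique {0, 8, 9}. A clique must lie in a single bag of any decomposition, so no decomposition can have width below 2. Combining the bounds, tw(G) = 2.

Treewidth 2.
Bags: B1 = {2, 8, 9}  B2 = {0, 8, 9}  B3 = {0, 1, 9}  B4 = {4, 8, 9}  B5 = {0, 5, 9}  B6 = {3, 8, 9}  B7 = {0, 7, 9}  B8 = {3, 6, 9}
Tree: B1–B2, B2–B3, B1–B4, B2–B5, B1–B6, B3–B7, B6–B8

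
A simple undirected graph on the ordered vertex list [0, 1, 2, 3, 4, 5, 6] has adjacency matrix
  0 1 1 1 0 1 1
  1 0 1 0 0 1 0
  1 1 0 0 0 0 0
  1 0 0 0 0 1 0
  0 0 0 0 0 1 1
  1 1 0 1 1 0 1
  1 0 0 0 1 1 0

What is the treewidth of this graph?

2

A width-2 tree decomposition is:
Bags: B1 = {0, 5, 6}  B2 = {0, 3, 5}  B3 = {4, 5, 6}  B4 = {0, 1, 5}  B5 = {0, 1, 2}
Tree: B1–B2, B1–B3, B2–B4, B4–B5
Each bag holds 3 vertices, so the decomposition has width 2, which upper-bounds the treewidth. Conversely, {0, 1, 2} is a clique of size 3, and the vertices of any clique must share a bag in every tree decomposition; so some bag has ≥ 3 vertices and tw(G) ≥ 2. The upper and lower bounds meet at 2, so that is the treewidth.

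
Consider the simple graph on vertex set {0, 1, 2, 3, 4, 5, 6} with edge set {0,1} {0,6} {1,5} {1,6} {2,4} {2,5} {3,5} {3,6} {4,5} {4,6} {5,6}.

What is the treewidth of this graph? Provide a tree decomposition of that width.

The largest bag has 3 vertices, giving width 2; this decomposition certifies tw(G) ≤ 2. For the lower bound, the 3 vertices {0, 1, 6} are pairwise adjacent, and any tree decomposition puts a clique entirely inside one bag — forcing width ≥ 2. The upper and lower bounds meet at 2, so that is the treewidth.

Treewidth 2.
Bags: B1 = {1, 5, 6}  B2 = {3, 5, 6}  B3 = {4, 5, 6}  B4 = {0, 1, 6}  B5 = {2, 4, 5}
Tree: B1–B2, B2–B3, B1–B4, B3–B5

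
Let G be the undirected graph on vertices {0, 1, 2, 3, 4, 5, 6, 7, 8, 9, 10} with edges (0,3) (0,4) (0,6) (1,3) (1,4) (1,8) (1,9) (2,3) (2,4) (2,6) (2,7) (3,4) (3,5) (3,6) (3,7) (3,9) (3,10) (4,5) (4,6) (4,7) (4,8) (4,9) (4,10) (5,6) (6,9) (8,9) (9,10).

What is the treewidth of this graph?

A width-3 tree decomposition is:
Bags: B1 = {2, 3, 4, 6}  B2 = {0, 3, 4, 6}  B3 = {3, 4, 5, 6}  B4 = {3, 4, 6, 9}  B5 = {1, 3, 4, 9}  B6 = {2, 3, 4, 7}  B7 = {3, 4, 9, 10}  B8 = {1, 4, 8, 9}
Tree: B1–B2, B2–B3, B3–B4, B4–B5, B1–B6, B4–B7, B5–B8
The largest bag has 4 vertices, giving width 3; this decomposition certifies tw(G) ≤ 3. Conversely, {1, 4, 8, 9} is a clique of size 4, and the vertices of any clique must share a bag in every tree decomposition; so some bag has ≥ 4 vertices and tw(G) ≥ 3. The upper and lower bounds meet at 3, so that is the treewidth.

3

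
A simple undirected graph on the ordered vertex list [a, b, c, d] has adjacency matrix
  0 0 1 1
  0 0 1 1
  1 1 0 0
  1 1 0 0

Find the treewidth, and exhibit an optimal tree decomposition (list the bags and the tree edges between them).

The largest bag has 3 vertices, giving width 2; this decomposition certifies tw(G) ≤ 2. For the lower bound, G contains the cycle d–b–c–a–d, so G is not a forest; only forests have treewidth ≤ 1, hence tw(G) ≥ 2. The upper and lower bounds meet at 2, so that is the treewidth.

Treewidth 2.
Bags: B1 = {b, c, d}  B2 = {a, c, d}
Tree: B1–B2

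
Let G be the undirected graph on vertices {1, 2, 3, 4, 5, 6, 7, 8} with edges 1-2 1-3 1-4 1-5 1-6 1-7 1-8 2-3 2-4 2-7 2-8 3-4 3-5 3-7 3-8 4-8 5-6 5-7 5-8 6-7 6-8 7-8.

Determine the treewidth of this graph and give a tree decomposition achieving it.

The largest bag has 5 vertices, giving width 4; this decomposition certifies tw(G) ≤ 4. For the lower bound, the 5 vertices {1, 2, 3, 4, 8} are pairwise adjacent, and any tree decomposition puts a clique entirely inside one bag — forcing width ≥ 4. Combining the bounds, tw(G) = 4.

Treewidth 4.
One such decomposition:
Bags: B1 = {1, 2, 3, 7, 8}  B2 = {1, 3, 5, 7, 8}  B3 = {1, 2, 3, 4, 8}  B4 = {1, 5, 6, 7, 8}
Tree: B1–B2, B1–B3, B2–B4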